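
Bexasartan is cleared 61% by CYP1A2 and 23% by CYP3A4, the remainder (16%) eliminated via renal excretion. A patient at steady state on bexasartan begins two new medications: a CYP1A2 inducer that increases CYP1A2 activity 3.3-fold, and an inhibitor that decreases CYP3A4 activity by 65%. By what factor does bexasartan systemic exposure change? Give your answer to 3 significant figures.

CYP1A2: 0.61 × 3.3 = 2.013
CYP3A4: 0.23 × 0.35 = 0.0805
Other: 0.16 (unchanged)
CL_new/CL_old = 2.013 + 0.0805 + 0.16 = 2.2535.
Net systemic exposure ratio = 1 / 2.2535 = 0.444.

0.444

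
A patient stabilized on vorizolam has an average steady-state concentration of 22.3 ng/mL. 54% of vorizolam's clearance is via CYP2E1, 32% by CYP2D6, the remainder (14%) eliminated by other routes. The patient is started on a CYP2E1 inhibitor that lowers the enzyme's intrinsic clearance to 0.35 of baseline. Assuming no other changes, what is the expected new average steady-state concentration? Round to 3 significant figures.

The CYP2E1 pathway (54% of clearance) drops to 0.35× activity: 0.54 × 0.35 = 0.189.
CYP2D6 (32%) and the residual 14% are unaffected.
CL_new/CL_old = 0.189 + 0.32 + 0.14 = 0.649.
With dosing unchanged, average steady-state concentration scales as 1/CL: 22.3 / 0.649 = 34.4 ng/mL.

34.4 ng/mL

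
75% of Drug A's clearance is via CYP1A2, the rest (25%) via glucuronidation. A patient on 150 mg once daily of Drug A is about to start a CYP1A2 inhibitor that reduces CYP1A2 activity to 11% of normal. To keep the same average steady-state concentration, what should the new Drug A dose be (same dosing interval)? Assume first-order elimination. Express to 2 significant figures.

50 mg

The CYP1A2 pathway (75% of clearance) falls to 0.11× activity: 0.75 × 0.11 = 0.0825.
The remaining 25% of clearance is unaffected.
Relative clearance = 0.0825 + 0.25 = 0.3325.
Exposure is unchanged when dose changes in proportion to clearance. New dose = 150 mg × 0.3325 = 50 mg.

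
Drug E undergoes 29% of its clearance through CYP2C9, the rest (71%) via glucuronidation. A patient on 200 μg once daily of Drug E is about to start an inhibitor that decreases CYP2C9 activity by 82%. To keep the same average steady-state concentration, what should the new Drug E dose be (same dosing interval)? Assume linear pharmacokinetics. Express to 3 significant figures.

152 μg

The CYP2C9 pathway (29% of clearance) falls to 0.18× activity: 0.29 × 0.18 = 0.0522.
Non-CYP routes (71%) are unchanged.
Relative clearance = 0.0522 + 0.71 = 0.7622.
Css,avg = (dose rate)/CL, so holding Css fixed requires dose ∝ CL: 200 × 0.7622 = 152 μg.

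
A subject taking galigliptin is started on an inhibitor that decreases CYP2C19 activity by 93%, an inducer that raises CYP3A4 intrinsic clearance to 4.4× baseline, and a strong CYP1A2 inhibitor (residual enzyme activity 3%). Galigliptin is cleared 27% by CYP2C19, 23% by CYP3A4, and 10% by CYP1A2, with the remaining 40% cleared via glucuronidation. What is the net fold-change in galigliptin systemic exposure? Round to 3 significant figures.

CYP2C19: 0.27 × 0.07 = 0.0189
CYP3A4: 0.23 × 4.4 = 1.012
CYP1A2: 0.1 × 0.03 = 0.003
Other: 0.4 (unchanged)
Relative clearance = 0.0189 + 1.012 + 0.003 + 0.4 = 1.4339.
Systemic exposure ∝ 1/CL: fold-change = 1 / 1.4339 = 0.697.

0.697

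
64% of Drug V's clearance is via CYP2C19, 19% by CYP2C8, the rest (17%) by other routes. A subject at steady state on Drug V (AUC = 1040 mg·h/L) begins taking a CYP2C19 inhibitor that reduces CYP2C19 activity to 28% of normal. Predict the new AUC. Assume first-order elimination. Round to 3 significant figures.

The CYP2C19 pathway (64% of clearance) falls to 0.28× activity: 0.64 × 0.28 = 0.1792.
CYP2C8 (19%) and the residual 17% are unaffected.
New clearance relative to baseline: 0.1792 + 0.19 + 0.17 = 0.5392.
With dosing unchanged, AUC scales as 1/CL: 1040 / 0.5392 = 1.93 × 10³ mg·h/L.

1.93 × 10³ mg·h/L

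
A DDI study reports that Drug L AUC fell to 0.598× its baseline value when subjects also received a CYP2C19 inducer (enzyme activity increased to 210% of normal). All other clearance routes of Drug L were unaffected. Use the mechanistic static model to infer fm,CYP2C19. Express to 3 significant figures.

Call the CYP2C19 fraction fm. After the interaction, CL_new/CL_old = fm × 2.1 + (1 − fm).
AUC ratio = 1 / (new CL fraction), so new CL fraction = 1 / 0.598 = 1.672.
fm × 2.1 + 1 − fm = 1.672  ⇒  fm × (2.1 − 1) = 0.6722  ⇒  fm = 0.611.

0.611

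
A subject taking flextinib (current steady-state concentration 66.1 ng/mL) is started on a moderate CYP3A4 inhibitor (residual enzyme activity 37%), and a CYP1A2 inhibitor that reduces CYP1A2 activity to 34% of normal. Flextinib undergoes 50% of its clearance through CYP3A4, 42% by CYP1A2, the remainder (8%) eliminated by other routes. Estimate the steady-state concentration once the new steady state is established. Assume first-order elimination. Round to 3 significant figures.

CYP3A4: 0.5 × 0.37 = 0.185
CYP1A2: 0.42 × 0.34 = 0.1428
Other: 0.08 (unchanged)
CL_new/CL_old = 0.185 + 0.1428 + 0.08 = 0.4078.
New steady-state concentration = 66.1 / 0.4078 = 162 ng/mL (concentration scales inversely with clearance).

162 ng/mL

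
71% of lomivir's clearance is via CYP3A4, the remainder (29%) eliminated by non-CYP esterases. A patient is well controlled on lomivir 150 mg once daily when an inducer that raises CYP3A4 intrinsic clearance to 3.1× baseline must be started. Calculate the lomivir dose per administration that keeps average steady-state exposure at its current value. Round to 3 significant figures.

The CYP3A4 pathway (71% of clearance) is boosted to 3.1× activity: 0.71 × 3.1 = 2.201.
The remaining 29% of clearance is unaffected.
New clearance relative to baseline: 2.201 + 0.29 = 2.491.
Exposure is unchanged when dose changes in proportion to clearance. New dose = 150 mg × 2.491 = 374 mg.

374 mg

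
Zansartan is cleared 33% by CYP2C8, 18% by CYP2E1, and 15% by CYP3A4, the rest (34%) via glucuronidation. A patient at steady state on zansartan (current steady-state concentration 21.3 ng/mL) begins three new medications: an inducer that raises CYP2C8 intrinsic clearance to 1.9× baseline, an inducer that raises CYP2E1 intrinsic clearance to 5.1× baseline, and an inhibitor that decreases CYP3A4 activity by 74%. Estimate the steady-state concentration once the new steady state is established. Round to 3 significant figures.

11.1 ng/mL

The CYP2C8 pathway (33% of clearance) is boosted to 1.9× activity: 0.33 × 1.9 = 0.627.
The CYP2E1 pathway (18% of clearance) increases to 5.1× activity: 0.18 × 5.1 = 0.918.
The CYP3A4 pathway (15% of clearance) falls to 0.26× activity: 0.15 × 0.26 = 0.039.
The remaining 34% of clearance is unaffected.
Relative clearance = 0.627 + 0.918 + 0.039 + 0.34 = 1.924.
New steady-state concentration = 21.3 / 1.924 = 11.1 ng/mL (concentration scales inversely with clearance).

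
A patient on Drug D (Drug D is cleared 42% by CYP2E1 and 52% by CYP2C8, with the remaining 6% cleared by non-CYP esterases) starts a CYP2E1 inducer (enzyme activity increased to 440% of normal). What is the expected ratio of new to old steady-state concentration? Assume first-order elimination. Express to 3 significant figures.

0.412

The CYP2E1 pathway (42% of clearance) increases to 4.4× activity: 0.42 × 4.4 = 1.848.
CYP2C8 (52%) and the residual 6% are unaffected.
CL_new/CL_old = 1.848 + 0.52 + 0.06 = 2.428.
Steady-state concentration is inversely proportional to clearance, so the fold-change is 1 / 2.428 = 0.412.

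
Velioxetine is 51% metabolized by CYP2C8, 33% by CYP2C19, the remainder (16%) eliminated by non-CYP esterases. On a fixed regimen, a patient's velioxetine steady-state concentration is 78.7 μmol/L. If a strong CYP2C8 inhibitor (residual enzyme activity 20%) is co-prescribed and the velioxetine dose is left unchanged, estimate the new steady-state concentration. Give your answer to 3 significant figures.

The CYP2C8 pathway (51% of clearance) drops to 0.2× activity: 0.51 × 0.2 = 0.102.
CYP2C19 (33%) and the residual 16% are unaffected.
New clearance relative to baseline: 0.102 + 0.33 + 0.16 = 0.592.
With dosing unchanged, steady-state concentration scales as 1/CL: 78.7 / 0.592 = 133 μmol/L.

133 μmol/L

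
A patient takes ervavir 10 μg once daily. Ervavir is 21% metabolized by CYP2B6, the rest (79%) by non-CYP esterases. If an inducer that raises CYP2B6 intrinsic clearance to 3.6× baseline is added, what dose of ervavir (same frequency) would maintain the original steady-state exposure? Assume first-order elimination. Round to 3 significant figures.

15.5 μg

CYP2B6: 0.21 × 3.6 = 0.756
Other: 0.79 (unchanged)
New clearance relative to baseline: 0.756 + 0.79 = 1.546.
To maintain the same steady-state level, dose must scale with clearance: new dose = 10 × 1.546 = 15.5 μg.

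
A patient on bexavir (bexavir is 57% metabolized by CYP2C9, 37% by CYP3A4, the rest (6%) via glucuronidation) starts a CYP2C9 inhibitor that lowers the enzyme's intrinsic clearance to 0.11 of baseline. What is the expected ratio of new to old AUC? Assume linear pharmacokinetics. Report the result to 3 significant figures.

The CYP2C9 pathway (57% of clearance) falls to 0.11× activity: 0.57 × 0.11 = 0.0627.
CYP3A4 (37%) and the residual 6% are unaffected.
Relative clearance = 0.0627 + 0.37 + 0.06 = 0.4927.
Since AUC ∝ 1/CL, the ratio is 1 / 0.4927 = 2.03.

2.03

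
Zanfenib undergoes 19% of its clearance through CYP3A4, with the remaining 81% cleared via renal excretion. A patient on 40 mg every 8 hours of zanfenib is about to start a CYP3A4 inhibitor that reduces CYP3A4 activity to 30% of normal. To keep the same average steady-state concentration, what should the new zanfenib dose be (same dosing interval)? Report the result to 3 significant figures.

34.7 mg

The CYP3A4 pathway (19% of clearance) drops to 0.3× activity: 0.19 × 0.3 = 0.057.
The remaining 81% of clearance is unaffected.
CL_new/CL_old = 0.057 + 0.81 = 0.867.
Exposure is unchanged when dose changes in proportion to clearance. New dose = 40 mg × 0.867 = 34.7 mg.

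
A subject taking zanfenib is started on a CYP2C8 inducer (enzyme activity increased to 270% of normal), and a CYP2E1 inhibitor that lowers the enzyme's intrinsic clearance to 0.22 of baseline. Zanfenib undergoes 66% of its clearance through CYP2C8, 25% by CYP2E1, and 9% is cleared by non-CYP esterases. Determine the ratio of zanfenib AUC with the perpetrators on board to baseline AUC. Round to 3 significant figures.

The CYP2C8 pathway (66% of clearance) is boosted to 2.7× activity: 0.66 × 2.7 = 1.782.
The CYP2E1 pathway (25% of clearance) falls to 0.22× activity: 0.25 × 0.22 = 0.055.
The remaining 9% of clearance is unaffected.
Relative clearance = 1.782 + 0.055 + 0.09 = 1.927.
AUC ∝ 1/CL: fold-change = 1 / 1.927 = 0.519.

0.519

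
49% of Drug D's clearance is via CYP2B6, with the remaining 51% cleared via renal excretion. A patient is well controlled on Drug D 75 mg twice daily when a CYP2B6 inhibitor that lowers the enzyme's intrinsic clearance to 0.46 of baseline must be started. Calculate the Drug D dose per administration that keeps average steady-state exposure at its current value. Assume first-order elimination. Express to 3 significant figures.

CYP2B6: 0.49 × 0.46 = 0.2254
Other: 0.51 (unchanged)
New clearance relative to baseline: 0.2254 + 0.51 = 0.7354.
Css,avg = (dose rate)/CL, so holding Css fixed requires dose ∝ CL: 75 × 0.7354 = 55.2 mg.

55.2 mg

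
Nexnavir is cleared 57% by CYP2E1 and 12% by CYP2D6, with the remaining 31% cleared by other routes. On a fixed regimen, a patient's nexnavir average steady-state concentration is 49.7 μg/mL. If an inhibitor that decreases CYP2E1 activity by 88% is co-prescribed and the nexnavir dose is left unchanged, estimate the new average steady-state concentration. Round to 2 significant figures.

1.0 × 10² μg/mL

The CYP2E1 pathway (57% of clearance) drops to 0.12× activity: 0.57 × 0.12 = 0.0684.
CYP2D6 (12%) and the residual 31% are unaffected.
Relative clearance = 0.0684 + 0.12 + 0.31 = 0.4984.
With dosing unchanged, average steady-state concentration scales as 1/CL: 49.7 / 0.4984 = 1.0 × 10² μg/mL.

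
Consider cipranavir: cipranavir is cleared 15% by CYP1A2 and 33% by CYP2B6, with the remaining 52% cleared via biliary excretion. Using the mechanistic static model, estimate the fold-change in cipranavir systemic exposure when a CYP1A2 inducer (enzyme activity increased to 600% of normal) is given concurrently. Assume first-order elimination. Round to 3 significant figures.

The CYP1A2 pathway (15% of clearance) increases to 6× activity: 0.15 × 6 = 0.9.
CYP2B6 (33%) and the residual 52% are unaffected.
Relative clearance = 0.9 + 0.33 + 0.52 = 1.75.
Since systemic exposure ∝ 1/CL, the ratio is 1 / 1.75 = 0.571.

0.571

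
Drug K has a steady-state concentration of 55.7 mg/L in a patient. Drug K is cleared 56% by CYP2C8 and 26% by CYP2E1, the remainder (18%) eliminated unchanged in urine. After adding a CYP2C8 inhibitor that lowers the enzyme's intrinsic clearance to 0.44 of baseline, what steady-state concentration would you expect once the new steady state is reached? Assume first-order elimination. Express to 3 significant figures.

The CYP2C8 pathway (56% of clearance) drops to 0.44× activity: 0.56 × 0.44 = 0.2464.
CYP2E1 (26%) and the residual 18% are unaffected.
New clearance relative to baseline: 0.2464 + 0.26 + 0.18 = 0.6864.
Steady-state concentration ∝ 1/CL, so new value = 55.7 / 0.6864 = 81.1 mg/L.

81.1 mg/L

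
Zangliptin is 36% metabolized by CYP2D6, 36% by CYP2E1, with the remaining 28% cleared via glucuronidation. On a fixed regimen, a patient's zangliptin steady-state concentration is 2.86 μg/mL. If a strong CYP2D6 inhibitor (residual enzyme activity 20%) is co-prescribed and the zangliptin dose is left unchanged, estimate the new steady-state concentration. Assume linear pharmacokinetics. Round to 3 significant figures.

4.02 μg/mL

The CYP2D6 pathway (36% of clearance) is reduced to 0.2× activity: 0.36 × 0.2 = 0.072.
CYP2E1 (36%) and the residual 28% are unaffected.
CL_new/CL_old = 0.072 + 0.36 + 0.28 = 0.712.
Steady-state concentration ∝ 1/CL, so new value = 2.86 / 0.712 = 4.02 μg/mL.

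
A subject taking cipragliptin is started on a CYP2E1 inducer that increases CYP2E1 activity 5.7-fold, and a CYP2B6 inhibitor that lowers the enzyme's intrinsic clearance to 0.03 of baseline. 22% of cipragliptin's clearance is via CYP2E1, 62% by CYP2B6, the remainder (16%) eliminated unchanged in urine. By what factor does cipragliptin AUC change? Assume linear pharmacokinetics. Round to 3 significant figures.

0.698

The CYP2E1 pathway (22% of clearance) rises to 5.7× activity: 0.22 × 5.7 = 1.254.
The CYP2B6 pathway (62% of clearance) falls to 0.03× activity: 0.62 × 0.03 = 0.0186.
Non-CYP routes (16%) are unchanged.
New clearance relative to baseline: 1.254 + 0.0186 + 0.16 = 1.4326.
Net AUC ratio = 1 / 1.4326 = 0.698.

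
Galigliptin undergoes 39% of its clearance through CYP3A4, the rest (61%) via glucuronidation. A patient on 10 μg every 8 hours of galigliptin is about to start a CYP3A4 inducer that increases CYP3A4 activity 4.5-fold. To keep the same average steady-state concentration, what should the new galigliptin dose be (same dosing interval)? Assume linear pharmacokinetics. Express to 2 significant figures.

The CYP3A4 pathway (39% of clearance) increases to 4.5× activity: 0.39 × 4.5 = 1.755.
The remaining 61% of clearance is unaffected.
Relative clearance = 1.755 + 0.61 = 2.365.
Css,avg = (dose rate)/CL, so holding Css fixed requires dose ∝ CL: 10 × 2.365 = 24 μg.

24 μg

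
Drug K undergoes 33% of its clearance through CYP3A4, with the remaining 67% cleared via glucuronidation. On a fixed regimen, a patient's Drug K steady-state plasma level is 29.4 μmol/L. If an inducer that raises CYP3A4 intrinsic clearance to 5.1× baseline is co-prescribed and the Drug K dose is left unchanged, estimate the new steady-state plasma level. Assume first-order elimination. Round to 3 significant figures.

The CYP3A4 pathway (33% of clearance) rises to 5.1× activity: 0.33 × 5.1 = 1.683.
Non-CYP routes (67%) are unchanged.
CL_new/CL_old = 1.683 + 0.67 = 2.353.
Steady-state plasma level ∝ 1/CL, so new value = 29.4 / 2.353 = 12.5 μmol/L.

12.5 μmol/L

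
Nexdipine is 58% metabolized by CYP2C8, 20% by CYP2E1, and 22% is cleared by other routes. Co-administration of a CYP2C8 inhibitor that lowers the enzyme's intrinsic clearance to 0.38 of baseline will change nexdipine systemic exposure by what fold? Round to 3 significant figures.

1.56

The CYP2C8 pathway (58% of clearance) drops to 0.38× activity: 0.58 × 0.38 = 0.2204.
CYP2E1 (20%) and the residual 22% are unaffected.
New clearance relative to baseline: 0.2204 + 0.2 + 0.22 = 0.6404.
Systemic exposure ratio = CL_old/CL_new = 1 / 0.6404 = 1.56.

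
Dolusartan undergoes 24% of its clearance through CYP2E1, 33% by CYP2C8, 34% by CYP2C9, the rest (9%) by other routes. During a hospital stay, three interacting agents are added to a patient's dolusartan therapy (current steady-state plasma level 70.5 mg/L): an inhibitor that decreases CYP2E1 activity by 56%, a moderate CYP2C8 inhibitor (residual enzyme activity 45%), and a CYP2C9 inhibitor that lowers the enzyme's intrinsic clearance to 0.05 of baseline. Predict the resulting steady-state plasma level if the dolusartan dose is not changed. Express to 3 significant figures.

195 mg/L

CYP2E1: 0.24 × 0.44 = 0.1056
CYP2C8: 0.33 × 0.45 = 0.1485
CYP2C9: 0.34 × 0.05 = 0.017
Other: 0.09 (unchanged)
New clearance relative to baseline: 0.1056 + 0.1485 + 0.017 + 0.09 = 0.3611.
Dividing the baseline by the relative clearance: 70.5 / 0.3611 = 195 mg/L.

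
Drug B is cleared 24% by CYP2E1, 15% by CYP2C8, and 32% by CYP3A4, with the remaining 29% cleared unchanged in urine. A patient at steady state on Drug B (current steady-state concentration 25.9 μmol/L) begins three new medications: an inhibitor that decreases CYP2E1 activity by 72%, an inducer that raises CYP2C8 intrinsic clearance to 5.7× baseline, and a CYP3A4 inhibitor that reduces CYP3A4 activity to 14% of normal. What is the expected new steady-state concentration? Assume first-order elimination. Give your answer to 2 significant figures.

The CYP2E1 pathway (24% of clearance) is reduced to 0.28× activity: 0.24 × 0.28 = 0.0672.
The CYP2C8 pathway (15% of clearance) increases to 5.7× activity: 0.15 × 5.7 = 0.855.
The CYP3A4 pathway (32% of clearance) is reduced to 0.14× activity: 0.32 × 0.14 = 0.0448.
Non-CYP routes (29%) are unchanged.
New clearance relative to baseline: 0.0672 + 0.855 + 0.0448 + 0.29 = 1.257.
New steady-state concentration = 25.9 / 1.257 = 21 μmol/L (concentration scales inversely with clearance).

21 μmol/L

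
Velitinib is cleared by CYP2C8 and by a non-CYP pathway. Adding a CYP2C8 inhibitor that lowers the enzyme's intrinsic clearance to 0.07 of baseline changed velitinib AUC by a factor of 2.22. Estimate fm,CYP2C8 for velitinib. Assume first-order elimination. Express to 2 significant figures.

0.59

CL'/CL = 1 / 2.22 = 0.4505
0.07·fm + (1 − fm) = 0.4505
fm = (0.4505 − 1) / (0.07 − 1) = 0.59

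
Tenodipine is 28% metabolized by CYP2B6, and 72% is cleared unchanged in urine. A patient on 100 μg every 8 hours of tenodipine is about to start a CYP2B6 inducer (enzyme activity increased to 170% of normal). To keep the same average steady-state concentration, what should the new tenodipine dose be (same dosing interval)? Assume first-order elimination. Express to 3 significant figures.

120 μg

The CYP2B6 pathway (28% of clearance) rises to 1.7× activity: 0.28 × 1.7 = 0.476.
Non-CYP routes (72%) are unchanged.
Relative clearance = 0.476 + 0.72 = 1.196.
To maintain the same steady-state level, dose must scale with clearance: new dose = 100 × 1.196 = 120 μg.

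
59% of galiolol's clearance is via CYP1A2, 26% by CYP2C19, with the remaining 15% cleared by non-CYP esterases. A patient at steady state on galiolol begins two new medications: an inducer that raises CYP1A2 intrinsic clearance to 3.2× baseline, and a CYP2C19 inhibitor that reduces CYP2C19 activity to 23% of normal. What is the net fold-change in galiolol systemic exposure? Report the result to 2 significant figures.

0.48

The CYP1A2 pathway (59% of clearance) increases to 3.2× activity: 0.59 × 3.2 = 1.888.
The CYP2C19 pathway (26% of clearance) drops to 0.23× activity: 0.26 × 0.23 = 0.0598.
Non-CYP routes (15%) are unchanged.
Relative clearance = 1.888 + 0.0598 + 0.15 = 2.0978.
Because systemic exposure varies inversely with clearance, the combined effect is 1 / 2.0978 = 0.48.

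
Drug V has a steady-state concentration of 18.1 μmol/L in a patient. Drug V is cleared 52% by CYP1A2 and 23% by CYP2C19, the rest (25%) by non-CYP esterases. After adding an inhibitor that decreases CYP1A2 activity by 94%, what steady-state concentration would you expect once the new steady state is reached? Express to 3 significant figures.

The CYP1A2 pathway (52% of clearance) falls to 0.06× activity: 0.52 × 0.06 = 0.0312.
CYP2C19 (23%) and the residual 25% are unaffected.
New clearance relative to baseline: 0.0312 + 0.23 + 0.25 = 0.5112.
Steady-state concentration ∝ 1/CL, so new value = 18.1 / 0.5112 = 35.4 μmol/L.

35.4 μmol/L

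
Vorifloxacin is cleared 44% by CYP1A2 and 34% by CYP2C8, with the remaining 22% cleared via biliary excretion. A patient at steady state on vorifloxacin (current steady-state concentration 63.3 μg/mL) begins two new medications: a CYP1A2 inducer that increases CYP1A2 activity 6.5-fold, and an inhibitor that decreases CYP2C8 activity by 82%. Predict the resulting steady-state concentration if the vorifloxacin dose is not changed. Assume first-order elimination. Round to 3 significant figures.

The CYP1A2 pathway (44% of clearance) rises to 6.5× activity: 0.44 × 6.5 = 2.86.
The CYP2C8 pathway (34% of clearance) drops to 0.18× activity: 0.34 × 0.18 = 0.0612.
The remaining 22% of clearance is unaffected.
New clearance relative to baseline: 2.86 + 0.0612 + 0.22 = 3.1412.
Steady-state concentration ∝ 1/CL: new value = 63.3 / 3.1412 = 20.2 μg/mL.

20.2 μg/mL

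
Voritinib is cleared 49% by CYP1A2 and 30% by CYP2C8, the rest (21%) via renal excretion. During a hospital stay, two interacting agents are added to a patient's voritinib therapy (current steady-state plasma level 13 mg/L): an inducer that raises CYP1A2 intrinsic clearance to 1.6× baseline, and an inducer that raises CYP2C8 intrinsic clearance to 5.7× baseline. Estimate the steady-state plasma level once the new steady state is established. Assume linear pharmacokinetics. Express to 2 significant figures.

The CYP1A2 pathway (49% of clearance) is boosted to 1.6× activity: 0.49 × 1.6 = 0.784.
The CYP2C8 pathway (30% of clearance) rises to 5.7× activity: 0.3 × 5.7 = 1.71.
Non-CYP routes (21%) are unchanged.
New clearance relative to baseline: 0.784 + 1.71 + 0.21 = 2.704.
Dividing the baseline by the relative clearance: 13 / 2.704 = 4.8 mg/L.

4.8 mg/L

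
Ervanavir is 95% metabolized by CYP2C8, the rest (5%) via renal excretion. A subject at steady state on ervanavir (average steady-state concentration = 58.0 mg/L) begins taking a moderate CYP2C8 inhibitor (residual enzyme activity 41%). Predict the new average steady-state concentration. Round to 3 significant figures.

The CYP2C8 pathway (95% of clearance) drops to 0.41× activity: 0.95 × 0.41 = 0.3895.
The remaining 5% of clearance is unaffected.
New clearance relative to baseline: 0.3895 + 0.05 = 0.4395.
With dosing unchanged, average steady-state concentration scales as 1/CL: 58.0 / 0.4395 = 132 mg/L.

132 mg/L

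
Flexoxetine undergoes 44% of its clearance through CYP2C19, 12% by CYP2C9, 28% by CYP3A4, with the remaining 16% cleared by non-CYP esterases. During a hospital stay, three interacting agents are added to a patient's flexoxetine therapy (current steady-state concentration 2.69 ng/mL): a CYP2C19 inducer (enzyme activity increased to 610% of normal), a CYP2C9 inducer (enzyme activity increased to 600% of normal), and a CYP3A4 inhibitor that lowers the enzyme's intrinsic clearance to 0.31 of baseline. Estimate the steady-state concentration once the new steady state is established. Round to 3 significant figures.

The CYP2C19 pathway (44% of clearance) is boosted to 6.1× activity: 0.44 × 6.1 = 2.684.
The CYP2C9 pathway (12% of clearance) increases to 6× activity: 0.12 × 6 = 0.72.
The CYP3A4 pathway (28% of clearance) drops to 0.31× activity: 0.28 × 0.31 = 0.0868.
Non-CYP routes (16%) are unchanged.
Relative clearance = 2.684 + 0.72 + 0.0868 + 0.16 = 3.6508.
New steady-state concentration = 2.69 / 3.6508 = 0.737 ng/mL (concentration scales inversely with clearance).

0.737 ng/mL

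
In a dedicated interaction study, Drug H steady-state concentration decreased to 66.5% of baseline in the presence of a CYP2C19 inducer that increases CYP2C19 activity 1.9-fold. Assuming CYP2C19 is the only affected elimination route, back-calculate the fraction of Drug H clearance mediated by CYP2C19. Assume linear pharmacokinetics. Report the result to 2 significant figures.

0.56

CL'/CL = 1 / 0.665 = 1.504
1.9·fm + (1 − fm) = 1.504
fm = (1.504 − 1) / (1.9 − 1) = 0.56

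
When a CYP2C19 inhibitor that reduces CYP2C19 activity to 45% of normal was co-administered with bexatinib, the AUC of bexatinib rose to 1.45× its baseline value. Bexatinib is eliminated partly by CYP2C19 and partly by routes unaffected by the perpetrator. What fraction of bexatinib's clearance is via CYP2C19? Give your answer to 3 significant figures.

0.564

Let fm be the CYP2C19 fraction. New clearance relative to baseline = fm × 0.45 + (1 − fm).
AUC ratio = 1 / (new CL fraction), so new CL fraction = 1 / 1.45 = 0.6897.
fm × 0.45 + 1 − fm = 0.6897  ⇒  fm × (0.45 − 1) = −0.3103  ⇒  fm = 0.564.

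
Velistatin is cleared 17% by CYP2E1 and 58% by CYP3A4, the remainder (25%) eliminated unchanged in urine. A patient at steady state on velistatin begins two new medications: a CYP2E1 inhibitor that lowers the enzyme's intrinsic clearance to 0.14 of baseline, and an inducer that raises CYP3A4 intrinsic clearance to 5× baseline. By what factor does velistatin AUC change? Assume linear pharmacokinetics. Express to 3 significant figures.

The CYP2E1 pathway (17% of clearance) falls to 0.14× activity: 0.17 × 0.14 = 0.0238.
The CYP3A4 pathway (58% of clearance) rises to 5× activity: 0.58 × 5 = 2.9.
Non-CYP routes (25%) are unchanged.
Relative clearance = 0.0238 + 2.9 + 0.25 = 3.1738.
Net AUC ratio = 1 / 3.1738 = 0.315.

0.315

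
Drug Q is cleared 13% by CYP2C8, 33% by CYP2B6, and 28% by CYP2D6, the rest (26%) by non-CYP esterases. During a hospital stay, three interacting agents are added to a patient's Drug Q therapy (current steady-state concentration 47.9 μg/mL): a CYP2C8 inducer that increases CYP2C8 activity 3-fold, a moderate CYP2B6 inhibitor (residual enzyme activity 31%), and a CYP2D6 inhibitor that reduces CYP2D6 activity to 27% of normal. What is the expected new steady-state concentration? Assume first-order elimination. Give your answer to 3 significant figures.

CYP2C8: 0.13 × 3 = 0.39
CYP2B6: 0.33 × 0.31 = 0.1023
CYP2D6: 0.28 × 0.27 = 0.0756
Other: 0.26 (unchanged)
Relative clearance = 0.39 + 0.1023 + 0.0756 + 0.26 = 0.8279.
New steady-state concentration = 47.9 / 0.8279 = 57.9 μg/mL (concentration scales inversely with clearance).

57.9 μg/mL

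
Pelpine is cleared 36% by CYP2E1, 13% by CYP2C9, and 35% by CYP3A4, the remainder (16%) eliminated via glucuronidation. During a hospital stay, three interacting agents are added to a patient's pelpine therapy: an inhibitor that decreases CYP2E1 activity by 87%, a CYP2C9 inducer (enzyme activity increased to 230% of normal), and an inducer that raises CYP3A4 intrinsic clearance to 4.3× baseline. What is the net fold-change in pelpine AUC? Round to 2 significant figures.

CYP2E1: 0.36 × 0.13 = 0.0468
CYP2C9: 0.13 × 2.3 = 0.299
CYP3A4: 0.35 × 4.3 = 1.505
Other: 0.16 (unchanged)
New clearance relative to baseline: 0.0468 + 0.299 + 1.505 + 0.16 = 2.0108.
Because AUC varies inversely with clearance, the combined effect is 1 / 2.0108 = 0.50.

0.50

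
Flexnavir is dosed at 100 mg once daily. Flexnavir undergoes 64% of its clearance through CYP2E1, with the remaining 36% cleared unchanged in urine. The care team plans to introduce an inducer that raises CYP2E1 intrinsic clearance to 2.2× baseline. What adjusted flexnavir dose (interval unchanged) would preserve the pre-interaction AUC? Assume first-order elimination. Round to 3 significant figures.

CYP2E1: 0.64 × 2.2 = 1.408
Other: 0.36 (unchanged)
Relative clearance = 1.408 + 0.36 = 1.768.
To maintain the same steady-state level, dose must scale with clearance: new dose = 100 × 1.768 = 177 mg.

177 mg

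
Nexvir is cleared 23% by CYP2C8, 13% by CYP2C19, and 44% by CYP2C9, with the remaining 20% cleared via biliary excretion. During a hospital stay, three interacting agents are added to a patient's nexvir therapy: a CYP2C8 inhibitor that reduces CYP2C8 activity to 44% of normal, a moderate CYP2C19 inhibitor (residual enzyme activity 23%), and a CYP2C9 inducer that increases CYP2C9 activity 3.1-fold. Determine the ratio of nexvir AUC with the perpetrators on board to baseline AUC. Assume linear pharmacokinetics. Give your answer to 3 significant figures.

CYP2C8: 0.23 × 0.44 = 0.1012
CYP2C19: 0.13 × 0.23 = 0.0299
CYP2C9: 0.44 × 3.1 = 1.364
Other: 0.2 (unchanged)
CL_new/CL_old = 0.1012 + 0.0299 + 1.364 + 0.2 = 1.6951.
Net AUC ratio = 1 / 1.6951 = 0.590.

0.590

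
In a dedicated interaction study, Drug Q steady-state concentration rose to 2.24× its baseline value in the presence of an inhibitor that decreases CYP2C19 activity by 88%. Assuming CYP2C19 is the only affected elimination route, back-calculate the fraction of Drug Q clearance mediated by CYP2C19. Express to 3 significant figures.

Call the CYP2C19 fraction fm. After the interaction, CL_new/CL_old = fm × 0.12 + (1 − fm).
Steady-state concentration ratio = 1 / (new CL fraction), so new CL fraction = 1 / 2.24 = 0.4464.
fm × 0.12 + 1 − fm = 0.4464  ⇒  fm × (0.12 − 1) = −0.5536  ⇒  fm = 0.629.

0.629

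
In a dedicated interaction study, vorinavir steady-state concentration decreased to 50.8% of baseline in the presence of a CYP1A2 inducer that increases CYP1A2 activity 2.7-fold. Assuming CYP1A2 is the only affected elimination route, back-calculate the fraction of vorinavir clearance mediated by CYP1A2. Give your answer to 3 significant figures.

CL'/CL = 1 / 0.508 = 1.969
2.7·fm + (1 − fm) = 1.969
fm = (1.969 − 1) / (2.7 − 1) = 0.570

0.570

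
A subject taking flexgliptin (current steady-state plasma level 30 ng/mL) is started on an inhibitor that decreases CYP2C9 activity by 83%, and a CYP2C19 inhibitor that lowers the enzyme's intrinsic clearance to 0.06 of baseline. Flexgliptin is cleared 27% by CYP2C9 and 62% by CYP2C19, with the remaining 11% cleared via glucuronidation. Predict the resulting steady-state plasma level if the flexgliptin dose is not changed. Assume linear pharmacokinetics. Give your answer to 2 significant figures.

1.6 × 10² ng/mL

The CYP2C9 pathway (27% of clearance) falls to 0.17× activity: 0.27 × 0.17 = 0.0459.
The CYP2C19 pathway (62% of clearance) is reduced to 0.06× activity: 0.62 × 0.06 = 0.0372.
The remaining 11% of clearance is unaffected.
New clearance relative to baseline: 0.0459 + 0.0372 + 0.11 = 0.1931.
Dividing the baseline by the relative clearance: 30 / 0.1931 = 1.6 × 10² ng/mL.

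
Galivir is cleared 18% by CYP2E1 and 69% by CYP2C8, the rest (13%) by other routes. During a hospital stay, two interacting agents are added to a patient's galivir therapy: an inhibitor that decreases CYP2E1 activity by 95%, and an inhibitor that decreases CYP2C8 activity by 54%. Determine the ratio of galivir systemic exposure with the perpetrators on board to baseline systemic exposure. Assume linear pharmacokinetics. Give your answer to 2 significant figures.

The CYP2E1 pathway (18% of clearance) is reduced to 0.05× activity: 0.18 × 0.05 = 0.009.
The CYP2C8 pathway (69% of clearance) drops to 0.46× activity: 0.69 × 0.46 = 0.3174.
Non-CYP routes (13%) are unchanged.
CL_new/CL_old = 0.009 + 0.3174 + 0.13 = 0.4564.
Net systemic exposure ratio = 1 / 0.4564 = 2.2.

2.2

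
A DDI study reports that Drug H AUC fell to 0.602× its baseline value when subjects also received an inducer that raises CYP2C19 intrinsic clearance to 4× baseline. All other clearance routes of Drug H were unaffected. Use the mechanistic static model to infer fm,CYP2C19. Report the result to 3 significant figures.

CL'/CL = 1 / 0.602 = 1.661
4·fm + (1 − fm) = 1.661
fm = (1.661 − 1) / (4 − 1) = 0.220

0.220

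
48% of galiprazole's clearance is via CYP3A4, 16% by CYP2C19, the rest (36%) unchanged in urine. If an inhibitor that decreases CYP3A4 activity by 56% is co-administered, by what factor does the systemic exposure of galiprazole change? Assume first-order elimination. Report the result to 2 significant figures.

1.4

CYP3A4: 0.48 × 0.44 = 0.2112
CYP2C19: 0.16 (unchanged)
Other: 0.36 (unchanged)
New clearance relative to baseline: 0.2112 + 0.16 + 0.36 = 0.7312.
Since systemic exposure ∝ 1/CL, the ratio is 1 / 0.7312 = 1.4.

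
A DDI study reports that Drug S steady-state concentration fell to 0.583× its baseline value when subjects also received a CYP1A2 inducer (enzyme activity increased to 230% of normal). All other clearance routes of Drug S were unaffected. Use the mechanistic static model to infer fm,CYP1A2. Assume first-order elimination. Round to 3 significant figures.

0.550

Write x for the fraction cleared via CYP1A2. The observed steady-state concentration change means clearance rose to 1/0.583 = 1.715 of baseline.
Only the CYP1A2 route changed, so 1.715 = x·2.3 + (1 − x), giving x = 0.550.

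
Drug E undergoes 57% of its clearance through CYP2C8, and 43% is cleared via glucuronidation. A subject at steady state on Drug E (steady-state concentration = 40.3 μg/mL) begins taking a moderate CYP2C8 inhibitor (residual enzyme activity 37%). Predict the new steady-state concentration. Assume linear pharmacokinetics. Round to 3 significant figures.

The CYP2C8 pathway (57% of clearance) falls to 0.37× activity: 0.57 × 0.37 = 0.2109.
The remaining 43% of clearance is unaffected.
Relative clearance = 0.2109 + 0.43 = 0.6409.
With dosing unchanged, steady-state concentration scales as 1/CL: 40.3 / 0.6409 = 62.9 μg/mL.

62.9 μg/mL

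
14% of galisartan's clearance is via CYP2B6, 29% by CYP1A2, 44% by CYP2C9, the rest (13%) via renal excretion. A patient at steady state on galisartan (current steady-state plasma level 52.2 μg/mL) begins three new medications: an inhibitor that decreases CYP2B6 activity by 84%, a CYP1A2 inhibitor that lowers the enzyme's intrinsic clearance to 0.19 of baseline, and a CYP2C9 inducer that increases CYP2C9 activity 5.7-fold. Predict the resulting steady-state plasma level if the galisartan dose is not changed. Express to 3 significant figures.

19.2 μg/mL

CYP2B6: 0.14 × 0.16 = 0.0224
CYP1A2: 0.29 × 0.19 = 0.0551
CYP2C9: 0.44 × 5.7 = 2.508
Other: 0.13 (unchanged)
CL_new/CL_old = 0.0224 + 0.0551 + 2.508 + 0.13 = 2.7155.
Steady-state plasma level ∝ 1/CL: new value = 52.2 / 2.7155 = 19.2 μg/mL.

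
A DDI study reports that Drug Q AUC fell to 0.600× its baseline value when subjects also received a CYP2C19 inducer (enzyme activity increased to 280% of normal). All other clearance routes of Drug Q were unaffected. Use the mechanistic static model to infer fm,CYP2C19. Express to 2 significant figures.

CL'/CL = 1 / 0.600 = 1.667
2.8·fm + (1 − fm) = 1.667
fm = (1.667 − 1) / (2.8 − 1) = 0.37

0.37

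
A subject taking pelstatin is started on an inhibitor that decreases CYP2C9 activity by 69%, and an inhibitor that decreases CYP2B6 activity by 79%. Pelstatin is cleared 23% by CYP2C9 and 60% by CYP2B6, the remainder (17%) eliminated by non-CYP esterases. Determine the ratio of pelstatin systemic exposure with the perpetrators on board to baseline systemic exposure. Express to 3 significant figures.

CYP2C9: 0.23 × 0.31 = 0.0713
CYP2B6: 0.6 × 0.21 = 0.126
Other: 0.17 (unchanged)
CL_new/CL_old = 0.0713 + 0.126 + 0.17 = 0.3673.
Systemic exposure ∝ 1/CL: fold-change = 1 / 0.3673 = 2.72.

2.72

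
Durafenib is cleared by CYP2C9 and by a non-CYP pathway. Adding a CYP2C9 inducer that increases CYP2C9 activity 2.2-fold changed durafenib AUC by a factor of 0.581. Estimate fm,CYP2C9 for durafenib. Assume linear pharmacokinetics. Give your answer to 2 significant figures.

Let x = fm,CYP2C9. Because AUC ∝ 1/CL, relative clearance rose to 1/0.581 = 1.721.
Only the CYP2C9 route changed, so 1.721 = x·2.2 + (1 − x), giving x = 0.60.

0.60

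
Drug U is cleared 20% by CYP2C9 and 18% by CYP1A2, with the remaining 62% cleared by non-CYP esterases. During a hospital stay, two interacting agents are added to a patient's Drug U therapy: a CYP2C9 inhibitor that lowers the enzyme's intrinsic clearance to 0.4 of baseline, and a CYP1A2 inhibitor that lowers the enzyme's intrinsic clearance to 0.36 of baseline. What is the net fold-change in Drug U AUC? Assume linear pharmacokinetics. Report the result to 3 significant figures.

1.31

The CYP2C9 pathway (20% of clearance) falls to 0.4× activity: 0.2 × 0.4 = 0.08.
The CYP1A2 pathway (18% of clearance) drops to 0.36× activity: 0.18 × 0.36 = 0.0648.
The remaining 62% of clearance is unaffected.
New clearance relative to baseline: 0.08 + 0.0648 + 0.62 = 0.7648.
Because AUC varies inversely with clearance, the combined effect is 1 / 0.7648 = 1.31.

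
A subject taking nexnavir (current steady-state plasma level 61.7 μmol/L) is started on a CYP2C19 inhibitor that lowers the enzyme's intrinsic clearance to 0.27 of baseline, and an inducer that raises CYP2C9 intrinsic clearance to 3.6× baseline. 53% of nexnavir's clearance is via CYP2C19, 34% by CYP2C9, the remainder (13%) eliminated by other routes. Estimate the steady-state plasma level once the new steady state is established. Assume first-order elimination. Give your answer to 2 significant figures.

The CYP2C19 pathway (53% of clearance) falls to 0.27× activity: 0.53 × 0.27 = 0.1431.
The CYP2C9 pathway (34% of clearance) increases to 3.6× activity: 0.34 × 3.6 = 1.224.
The remaining 13% of clearance is unaffected.
Relative clearance = 0.1431 + 1.224 + 0.13 = 1.4971.
Steady-state plasma level ∝ 1/CL: new value = 61.7 / 1.4971 = 41 μmol/L.

41 μmol/L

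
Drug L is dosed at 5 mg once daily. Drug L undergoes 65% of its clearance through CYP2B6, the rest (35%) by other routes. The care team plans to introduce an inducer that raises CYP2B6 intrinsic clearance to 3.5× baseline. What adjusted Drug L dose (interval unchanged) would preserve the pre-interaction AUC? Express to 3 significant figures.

13.1 mg

CYP2B6: 0.65 × 3.5 = 2.275
Other: 0.35 (unchanged)
CL_new/CL_old = 2.275 + 0.35 = 2.625.
To maintain the same steady-state level, dose must scale with clearance: new dose = 5 × 2.625 = 13.1 mg.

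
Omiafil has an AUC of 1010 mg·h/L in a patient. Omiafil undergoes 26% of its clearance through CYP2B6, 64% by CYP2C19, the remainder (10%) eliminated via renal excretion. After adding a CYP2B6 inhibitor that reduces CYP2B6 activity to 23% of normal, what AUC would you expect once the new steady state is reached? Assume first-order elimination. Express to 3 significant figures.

CYP2B6: 0.26 × 0.23 = 0.0598
CYP2C19: 0.64 (unchanged)
Other: 0.1 (unchanged)
CL_new/CL_old = 0.0598 + 0.64 + 0.1 = 0.7998.
With dosing unchanged, AUC scales as 1/CL: 1010 / 0.7998 = 1.26 × 10³ mg·h/L.

1.26 × 10³ mg·h/L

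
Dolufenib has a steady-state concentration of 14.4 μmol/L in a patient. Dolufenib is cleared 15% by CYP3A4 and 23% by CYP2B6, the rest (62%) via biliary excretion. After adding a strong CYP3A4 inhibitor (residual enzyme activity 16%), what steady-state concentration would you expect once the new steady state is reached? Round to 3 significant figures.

The CYP3A4 pathway (15% of clearance) is reduced to 0.16× activity: 0.15 × 0.16 = 0.024.
CYP2B6 (23%) and the residual 62% are unaffected.
Relative clearance = 0.024 + 0.23 + 0.62 = 0.874.
Steady-state concentration ∝ 1/CL, so new value = 14.4 / 0.874 = 16.5 μmol/L.

16.5 μmol/L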